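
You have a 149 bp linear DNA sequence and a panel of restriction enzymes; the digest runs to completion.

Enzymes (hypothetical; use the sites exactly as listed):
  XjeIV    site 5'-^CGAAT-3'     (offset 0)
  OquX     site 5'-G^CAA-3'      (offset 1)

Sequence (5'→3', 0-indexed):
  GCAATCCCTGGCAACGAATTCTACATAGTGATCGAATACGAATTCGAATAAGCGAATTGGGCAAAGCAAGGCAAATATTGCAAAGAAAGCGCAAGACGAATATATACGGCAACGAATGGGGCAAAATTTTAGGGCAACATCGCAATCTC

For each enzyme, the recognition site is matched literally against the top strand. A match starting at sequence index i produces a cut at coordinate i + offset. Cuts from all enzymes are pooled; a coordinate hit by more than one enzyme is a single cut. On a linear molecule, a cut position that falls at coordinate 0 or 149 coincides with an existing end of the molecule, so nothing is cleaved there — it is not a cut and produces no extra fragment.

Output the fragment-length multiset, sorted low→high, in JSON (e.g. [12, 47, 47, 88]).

[1,3,3,5,5,5,6,6,7,8,8,9,9,9,10,11,13,13,18]

Per-enzyme occurrences:
  XjeIV CGAAT/0: at [14, 32, 38, 44, 52, 96, 112] ⇒ [14, 32, 38, 44, 52, 96, 112]
  OquX GCAA/1: at [0, 10, 60, 65, 70, 79, 90, 108, 120, 133, 141] ⇒ [1, 11, 61, 66, 71, 80, 91, 109, 121, 134, 142]

Pooled cuts: [1, 11, 14, 32, 38, 44, 52, 61, 66, 71, 80, 91, 96, 109, 112, 121, 134, 142]

Fragment lengths:
  [0,1): 1 bp
  [1,11): 10 bp
  [11,14): 3 bp
  [14,32): 18 bp
  [32,38): 6 bp
  [38,44): 6 bp
  [44,52): 8 bp
  [52,61): 9 bp
  [61,66): 5 bp
  [66,71): 5 bp
  [71,80): 9 bp
  [80,91): 11 bp
  [91,96): 5 bp
  [96,109): 13 bp
  [109,112): 3 bp
  [112,121): 9 bp
  [121,134): 13 bp
  [134,142): 8 bp
  [142,149): 7 bp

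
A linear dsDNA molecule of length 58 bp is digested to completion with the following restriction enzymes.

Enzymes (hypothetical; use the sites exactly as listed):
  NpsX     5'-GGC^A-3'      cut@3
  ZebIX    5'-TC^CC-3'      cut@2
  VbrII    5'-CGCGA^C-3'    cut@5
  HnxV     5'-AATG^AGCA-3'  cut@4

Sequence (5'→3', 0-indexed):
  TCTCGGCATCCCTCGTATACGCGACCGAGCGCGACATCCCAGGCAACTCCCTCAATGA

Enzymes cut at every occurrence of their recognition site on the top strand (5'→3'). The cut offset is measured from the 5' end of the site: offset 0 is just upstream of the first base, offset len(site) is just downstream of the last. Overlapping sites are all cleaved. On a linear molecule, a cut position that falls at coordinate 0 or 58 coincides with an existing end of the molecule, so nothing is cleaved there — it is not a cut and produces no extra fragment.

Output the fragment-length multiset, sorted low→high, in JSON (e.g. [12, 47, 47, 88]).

[3,4,5,6,7,9,10,14]

Per-enzyme occurrences:
  NpsX (GGCA, off=3): starts [4, 41] → cuts [7, 44]
  ZebIX (TCCC, off=2): starts [8, 36, 47] → cuts [10, 38, 49]
  VbrII (CGCGAC, off=5): starts [19, 29] → cuts [24, 34]
  HnxV (AATGAGCA, off=4): no sites

All cut coordinates (distinct, sorted): [7, 10, 24, 34, 38, 44, 49]

Fragment lengths:
  [0,7): 7 bp
  [7,10): 3 bp
  [10,24): 14 bp
  [24,34): 10 bp
  [34,38): 4 bp
  [38,44): 6 bp
  [44,49): 5 bp
  [49,58): 9 bp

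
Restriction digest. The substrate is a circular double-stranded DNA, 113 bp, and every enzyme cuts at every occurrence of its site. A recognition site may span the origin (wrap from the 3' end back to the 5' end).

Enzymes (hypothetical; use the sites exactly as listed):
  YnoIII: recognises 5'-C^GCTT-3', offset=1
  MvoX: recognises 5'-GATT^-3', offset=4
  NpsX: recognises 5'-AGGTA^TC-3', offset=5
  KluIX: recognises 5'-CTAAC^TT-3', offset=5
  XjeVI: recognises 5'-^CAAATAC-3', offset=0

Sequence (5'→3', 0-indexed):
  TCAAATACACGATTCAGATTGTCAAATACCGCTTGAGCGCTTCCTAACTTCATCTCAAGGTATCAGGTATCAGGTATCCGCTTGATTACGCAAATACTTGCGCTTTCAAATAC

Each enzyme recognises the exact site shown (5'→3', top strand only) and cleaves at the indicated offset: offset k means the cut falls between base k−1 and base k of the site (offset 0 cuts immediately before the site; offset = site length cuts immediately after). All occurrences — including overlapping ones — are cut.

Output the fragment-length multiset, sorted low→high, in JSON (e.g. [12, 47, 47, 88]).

[2,3,3,5,6,7,7,8,8,8,8,10,11,13,14]

Scan for sites:
  YnoIII CGCTT/1: at [29, 37, 78, 100] ⇒ [30, 38, 79, 101]
  MvoX GATT/4: at [10, 16, 83] ⇒ [14, 20, 87]
  NpsX AGGTATC/5: at [57, 64, 71] ⇒ [62, 69, 76]
  KluIX CTAACTT/5: at [43] ⇒ [48]
  XjeVI CAAATAC/0: at [1, 22, 90, 106] ⇒ [1, 22, 90, 106]

All cut coordinates (distinct, sorted): [1, 14, 20, 22, 30, 38, 48, 62, 69, 76, 79, 87, 90, 101, 106]

Fragments:
  1→14: 13 bp
  14→20: 6 bp
  20→22: 2 bp
  22→30: 8 bp
  30→38: 8 bp
  38→48: 10 bp
  48→62: 14 bp
  62→69: 7 bp
  69→76: 7 bp
  76→79: 3 bp
  79→87: 8 bp
  87→90: 3 bp
  90→101: 11 bp
  101→106: 5 bp
  106→1 (wrap): 113-106+1 = 8 bp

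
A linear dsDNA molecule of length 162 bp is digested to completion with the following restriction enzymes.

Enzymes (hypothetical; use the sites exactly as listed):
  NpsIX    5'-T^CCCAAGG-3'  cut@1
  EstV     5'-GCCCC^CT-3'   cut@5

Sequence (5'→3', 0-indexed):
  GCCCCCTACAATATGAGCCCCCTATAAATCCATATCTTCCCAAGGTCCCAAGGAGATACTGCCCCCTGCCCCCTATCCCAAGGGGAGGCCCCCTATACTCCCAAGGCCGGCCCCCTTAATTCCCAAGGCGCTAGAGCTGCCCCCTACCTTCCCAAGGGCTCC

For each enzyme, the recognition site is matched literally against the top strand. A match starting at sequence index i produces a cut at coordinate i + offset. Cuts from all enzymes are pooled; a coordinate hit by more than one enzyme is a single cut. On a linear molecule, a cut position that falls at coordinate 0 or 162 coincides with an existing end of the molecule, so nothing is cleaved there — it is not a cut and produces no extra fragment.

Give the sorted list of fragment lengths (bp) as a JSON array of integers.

[4,5,7,7,7,7,8,12,15,16,16,17,19,22]

Scan for sites:
  NpsIX (TCCCAAGG, off=1): starts [37, 45, 75, 98, 120, 149] → cuts [38, 46, 76, 99, 121, 150]
  EstV (GCCCCCT, off=5): starts [0, 16, 60, 67, 87, 109, 138] → cuts [5, 21, 65, 72, 92, 114, 143]

All cut coordinates (distinct, sorted): [5, 21, 38, 46, 65, 72, 76, 92, 99, 114, 121, 143, 150]

Fragment lengths:
  [0,5): 5 bp
  [5,21): 16 bp
  [21,38): 17 bp
  [38,46): 8 bp
  [46,65): 19 bp
  [65,72): 7 bp
  [72,76): 4 bp
  [76,92): 16 bp
  [92,99): 7 bp
  [99,114): 15 bp
  [114,121): 7 bp
  [121,143): 22 bp
  [143,150): 7 bp
  [150,162): 12 bp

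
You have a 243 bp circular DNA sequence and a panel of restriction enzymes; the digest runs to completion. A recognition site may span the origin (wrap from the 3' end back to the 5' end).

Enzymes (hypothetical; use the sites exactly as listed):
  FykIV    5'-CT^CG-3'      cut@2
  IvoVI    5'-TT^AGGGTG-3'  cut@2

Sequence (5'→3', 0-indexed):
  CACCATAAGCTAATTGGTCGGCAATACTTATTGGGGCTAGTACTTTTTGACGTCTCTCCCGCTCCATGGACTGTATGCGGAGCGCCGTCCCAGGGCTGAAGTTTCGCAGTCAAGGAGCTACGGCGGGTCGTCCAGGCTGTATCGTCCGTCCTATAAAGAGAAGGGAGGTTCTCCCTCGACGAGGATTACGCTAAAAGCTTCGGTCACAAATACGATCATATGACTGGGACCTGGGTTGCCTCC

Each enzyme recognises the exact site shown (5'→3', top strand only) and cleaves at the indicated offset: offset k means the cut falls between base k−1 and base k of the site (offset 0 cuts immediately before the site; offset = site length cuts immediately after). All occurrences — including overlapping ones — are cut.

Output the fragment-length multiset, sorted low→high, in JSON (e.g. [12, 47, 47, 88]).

Scan for sites:
  FykIV CTCG/2: at [174] ⇒ [176]
  IvoVI (TTAGGGTG, off=2): no sites

Pooled cuts: [176]

Fragments:
  176→176 (wrap): 243-176+176 = 243 bp

[243]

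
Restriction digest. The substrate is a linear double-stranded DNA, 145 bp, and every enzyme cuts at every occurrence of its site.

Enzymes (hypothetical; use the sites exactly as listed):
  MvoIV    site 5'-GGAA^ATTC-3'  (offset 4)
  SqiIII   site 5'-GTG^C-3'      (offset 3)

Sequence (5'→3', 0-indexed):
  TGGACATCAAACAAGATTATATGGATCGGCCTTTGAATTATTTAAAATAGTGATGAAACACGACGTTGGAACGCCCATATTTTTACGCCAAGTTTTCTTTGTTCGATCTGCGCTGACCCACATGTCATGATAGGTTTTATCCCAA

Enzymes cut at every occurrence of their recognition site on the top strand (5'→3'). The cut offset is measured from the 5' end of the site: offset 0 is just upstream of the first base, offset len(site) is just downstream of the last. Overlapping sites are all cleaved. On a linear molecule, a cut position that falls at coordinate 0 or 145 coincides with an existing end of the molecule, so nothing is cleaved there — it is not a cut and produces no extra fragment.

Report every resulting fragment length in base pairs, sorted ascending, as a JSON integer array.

[145]

Per-enzyme occurrences:
  MvoIV (GGAAATTC, off=4): no sites
  SqiIII (GTGC, off=3): no sites

All cut coordinates (distinct, sorted): ∅

Fragments:
  no cuts → one linear fragment of 145 bp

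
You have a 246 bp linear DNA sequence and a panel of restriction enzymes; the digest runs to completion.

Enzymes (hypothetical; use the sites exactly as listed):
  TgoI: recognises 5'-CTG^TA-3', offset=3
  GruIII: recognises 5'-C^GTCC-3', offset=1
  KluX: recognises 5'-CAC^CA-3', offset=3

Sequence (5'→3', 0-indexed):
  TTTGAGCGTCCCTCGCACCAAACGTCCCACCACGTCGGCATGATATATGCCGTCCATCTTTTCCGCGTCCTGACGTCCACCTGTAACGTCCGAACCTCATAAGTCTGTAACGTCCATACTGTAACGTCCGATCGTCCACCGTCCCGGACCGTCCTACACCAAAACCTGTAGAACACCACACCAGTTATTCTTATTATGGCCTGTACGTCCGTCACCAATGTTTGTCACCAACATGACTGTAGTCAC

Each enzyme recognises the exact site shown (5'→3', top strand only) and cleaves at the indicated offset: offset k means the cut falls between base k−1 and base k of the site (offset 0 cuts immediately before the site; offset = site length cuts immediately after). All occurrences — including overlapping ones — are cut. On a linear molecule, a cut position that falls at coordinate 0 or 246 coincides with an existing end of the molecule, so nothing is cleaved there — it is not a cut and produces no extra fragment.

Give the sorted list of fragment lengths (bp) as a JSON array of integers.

Site scan:
  TgoI (CTGTA, off=3): starts [80, 104, 118, 165, 200, 236] → cuts [83, 107, 121, 168, 203, 239]
  GruIII (CGTCC, off=1): starts [6, 22, 50, 65, 73, 86, 110, 124, 132, 139, 149, 205] → cuts [7, 23, 51, 66, 74, 87, 111, 125, 133, 140, 150, 206]
  KluX (CACCA, off=3): starts [15, 27, 156, 173, 178, 212, 225] → cuts [18, 30, 159, 176, 181, 215, 228]

All cut coordinates (distinct, sorted): [7, 18, 23, 30, 51, 66, 74, 83, 87, 107, 111, 121, 125, 133, 140, 150, 159, 168, 176, 181, 203, 206, 215, 228, 239]

Fragment lengths:
  [0,7): 7 bp
  [7,18): 11 bp
  [18,23): 5 bp
  [23,30): 7 bp
  [30,51): 21 bp
  [51,66): 15 bp
  [66,74): 8 bp
  [74,83): 9 bp
  [83,87): 4 bp
  [87,107): 20 bp
  [107,111): 4 bp
  [111,121): 10 bp
  [121,125): 4 bp
  [125,133): 8 bp
  [133,140): 7 bp
  [140,150): 10 bp
  [150,159): 9 bp
  [159,168): 9 bp
  [168,176): 8 bp
  [176,181): 5 bp
  [181,203): 22 bp
  [203,206): 3 bp
  [206,215): 9 bp
  [215,228): 13 bp
  [228,239): 11 bp
  [239,246): 7 bp

[3,4,4,4,5,5,7,7,7,7,8,8,8,9,9,9,9,10,10,11,11,13,15,20,21,22]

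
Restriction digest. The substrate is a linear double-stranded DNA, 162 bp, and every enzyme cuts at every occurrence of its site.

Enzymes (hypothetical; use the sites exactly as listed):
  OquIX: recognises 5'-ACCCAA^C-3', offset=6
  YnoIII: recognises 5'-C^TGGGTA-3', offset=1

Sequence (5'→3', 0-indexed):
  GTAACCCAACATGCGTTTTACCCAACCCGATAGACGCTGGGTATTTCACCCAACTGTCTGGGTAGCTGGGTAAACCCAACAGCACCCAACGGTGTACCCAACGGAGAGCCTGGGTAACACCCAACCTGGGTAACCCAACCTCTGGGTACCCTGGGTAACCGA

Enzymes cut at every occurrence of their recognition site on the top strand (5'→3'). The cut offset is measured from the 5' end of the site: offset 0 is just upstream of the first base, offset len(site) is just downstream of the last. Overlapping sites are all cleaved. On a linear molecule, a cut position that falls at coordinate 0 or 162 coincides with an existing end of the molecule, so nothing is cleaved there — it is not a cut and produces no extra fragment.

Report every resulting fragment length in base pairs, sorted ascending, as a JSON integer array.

[2,4,5,8,9,9,9,10,11,12,12,12,13,14,16,16]

Per-enzyme occurrences:
  OquIX (ACCCAAC, off=6): starts [3, 19, 47, 73, 83, 95, 118, 132] → cuts [9, 25, 53, 79, 89, 101, 124, 138]
  YnoIII (CTGGGTA, off=1): starts [36, 57, 65, 109, 125, 141, 150] → cuts [37, 58, 66, 110, 126, 142, 151]

Pooled cuts: [9, 25, 37, 53, 58, 66, 79, 89, 101, 110, 124, 126, 138, 142, 151]

Fragments:
  [0,9): 9 bp
  [9,25): 16 bp
  [25,37): 12 bp
  [37,53): 16 bp
  [53,58): 5 bp
  [58,66): 8 bp
  [66,79): 13 bp
  [79,89): 10 bp
  [89,101): 12 bp
  [101,110): 9 bp
  [110,124): 14 bp
  [124,126): 2 bp
  [126,138): 12 bp
  [138,142): 4 bp
  [142,151): 9 bp
  [151,162): 11 bp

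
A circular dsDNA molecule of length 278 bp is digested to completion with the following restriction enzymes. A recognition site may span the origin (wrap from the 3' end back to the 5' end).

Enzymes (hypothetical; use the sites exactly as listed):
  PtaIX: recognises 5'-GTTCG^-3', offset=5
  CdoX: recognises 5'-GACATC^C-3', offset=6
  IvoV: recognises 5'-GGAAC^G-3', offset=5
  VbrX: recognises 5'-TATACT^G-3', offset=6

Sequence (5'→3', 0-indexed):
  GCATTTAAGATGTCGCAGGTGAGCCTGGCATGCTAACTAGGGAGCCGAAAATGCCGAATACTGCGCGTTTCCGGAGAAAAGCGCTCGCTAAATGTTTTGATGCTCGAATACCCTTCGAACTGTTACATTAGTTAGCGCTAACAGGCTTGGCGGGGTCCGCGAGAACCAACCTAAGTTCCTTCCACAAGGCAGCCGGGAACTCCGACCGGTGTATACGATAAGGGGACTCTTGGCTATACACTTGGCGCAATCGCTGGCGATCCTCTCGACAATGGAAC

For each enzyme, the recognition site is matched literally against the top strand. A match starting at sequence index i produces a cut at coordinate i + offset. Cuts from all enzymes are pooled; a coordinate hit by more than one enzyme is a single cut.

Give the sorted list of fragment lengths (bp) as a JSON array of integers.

[278]

Site scan:
  PtaIX (GTTCG, off=5): no sites
  CdoX (GACATCC, off=6): no sites
  IvoV (GGAACG, off=5): starts [273] → cuts [0]
  VbrX (TATACTG, off=6): no sites

Pooled cuts: [0]

Fragments:
  0→0 (wrap): 278-0+0 = 278 bp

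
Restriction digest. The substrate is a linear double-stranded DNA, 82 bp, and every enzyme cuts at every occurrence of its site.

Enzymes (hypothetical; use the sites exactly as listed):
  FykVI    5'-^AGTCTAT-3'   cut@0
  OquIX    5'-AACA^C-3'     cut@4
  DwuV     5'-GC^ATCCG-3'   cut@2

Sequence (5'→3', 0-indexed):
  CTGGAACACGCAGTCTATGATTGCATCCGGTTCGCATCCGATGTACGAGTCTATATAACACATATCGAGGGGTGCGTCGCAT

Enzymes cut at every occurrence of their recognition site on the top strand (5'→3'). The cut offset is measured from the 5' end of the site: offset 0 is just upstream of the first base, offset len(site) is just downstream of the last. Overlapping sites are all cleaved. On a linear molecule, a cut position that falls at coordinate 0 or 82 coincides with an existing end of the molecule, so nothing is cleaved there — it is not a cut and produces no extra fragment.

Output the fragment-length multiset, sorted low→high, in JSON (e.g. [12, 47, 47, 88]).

[3,8,11,12,13,13,22]

Scan for sites:
  FykVI (AGTCTAT, off=0): starts [11, 47] → cuts [11, 47]
  OquIX (AACAC, off=4): starts [4, 56] → cuts [8, 60]
  DwuV (GCATCCG, off=2): starts [22, 33] → cuts [24, 35]

Pooled cuts: [8, 11, 24, 35, 47, 60]

Fragments:
  [0,8): 8 bp
  [8,11): 3 bp
  [11,24): 13 bp
  [24,35): 11 bp
  [35,47): 12 bp
  [47,60): 13 bp
  [60,82): 22 bp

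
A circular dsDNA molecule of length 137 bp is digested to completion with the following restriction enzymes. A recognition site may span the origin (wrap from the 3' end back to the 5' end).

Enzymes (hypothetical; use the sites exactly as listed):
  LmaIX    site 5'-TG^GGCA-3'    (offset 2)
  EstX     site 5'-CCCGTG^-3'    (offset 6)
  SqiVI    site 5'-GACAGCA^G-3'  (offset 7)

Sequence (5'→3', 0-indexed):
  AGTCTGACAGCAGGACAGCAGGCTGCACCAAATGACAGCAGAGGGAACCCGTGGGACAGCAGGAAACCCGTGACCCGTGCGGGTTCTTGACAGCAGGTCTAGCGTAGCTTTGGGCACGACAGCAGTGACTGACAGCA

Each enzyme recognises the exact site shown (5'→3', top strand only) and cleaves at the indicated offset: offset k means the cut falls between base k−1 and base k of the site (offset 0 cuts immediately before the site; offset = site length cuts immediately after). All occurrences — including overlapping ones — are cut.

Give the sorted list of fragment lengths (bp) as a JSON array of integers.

[7,8,8,11,12,13,16,17,20,25]

Scan for sites:
  LmaIX (TGGGCA, off=2): starts [110] → cuts [112]
  EstX (CCCGTG, off=6): starts [47, 66, 73] → cuts [53, 72, 79]
  SqiVI (GACAGCAG, off=7): starts [5, 13, 33, 54, 88, 117] → cuts [12, 20, 40, 61, 95, 124]

Pooled cuts: [12, 20, 40, 53, 61, 72, 79, 95, 112, 124]

Fragment lengths:
  12→20: 8 bp
  20→40: 20 bp
  40→53: 13 bp
  53→61: 8 bp
  61→72: 11 bp
  72→79: 7 bp
  79→95: 16 bp
  95→112: 17 bp
  112→124: 12 bp
  124→12 (wrap): 137-124+12 = 25 bp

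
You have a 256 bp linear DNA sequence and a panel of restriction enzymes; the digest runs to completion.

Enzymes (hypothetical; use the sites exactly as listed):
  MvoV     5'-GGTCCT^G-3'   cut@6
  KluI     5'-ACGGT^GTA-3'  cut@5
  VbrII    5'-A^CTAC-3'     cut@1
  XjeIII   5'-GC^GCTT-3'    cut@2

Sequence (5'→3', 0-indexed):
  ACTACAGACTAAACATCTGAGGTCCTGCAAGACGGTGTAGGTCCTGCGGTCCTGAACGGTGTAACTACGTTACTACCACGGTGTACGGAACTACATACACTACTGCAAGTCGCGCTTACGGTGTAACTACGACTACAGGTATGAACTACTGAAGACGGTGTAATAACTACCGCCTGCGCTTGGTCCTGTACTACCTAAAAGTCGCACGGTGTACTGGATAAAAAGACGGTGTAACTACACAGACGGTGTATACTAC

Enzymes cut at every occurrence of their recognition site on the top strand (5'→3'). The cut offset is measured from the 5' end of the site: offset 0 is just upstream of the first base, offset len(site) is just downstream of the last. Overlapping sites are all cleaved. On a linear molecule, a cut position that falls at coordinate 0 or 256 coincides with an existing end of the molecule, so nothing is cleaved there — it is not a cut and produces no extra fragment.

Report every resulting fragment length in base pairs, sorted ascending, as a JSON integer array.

Scan for sites:
  MvoV GGTCCTG/6: at [20, 39, 47, 181] ⇒ [26, 45, 53, 187]
  KluI ACGGTGTA/5: at [31, 55, 77, 117, 154, 205, 225, 242] ⇒ [36, 60, 82, 122, 159, 210, 230, 247]
  VbrII ACTAC/1: at [0, 63, 71, 89, 98, 125, 131, 144, 165, 189, 233, 251] ⇒ [1, 64, 72, 90, 99, 126, 132, 145, 166, 190, 234, 252]
  XjeIII GCGCTT/2: at [111, 175] ⇒ [113, 177]

Pooled cuts: [1, 26, 36, 45, 53, 60, 64, 72, 82, 90, 99, 113, 122, 126, 132, 145, 159, 166, 177, 187, 190, 210, 230, 234, 247, 252]

Fragment lengths:
  [0,1): 1 bp
  [1,26): 25 bp
  [26,36): 10 bp
  [36,45): 9 bp
  [45,53): 8 bp
  [53,60): 7 bp
  [60,64): 4 bp
  [64,72): 8 bp
  [72,82): 10 bp
  [82,90): 8 bp
  [90,99): 9 bp
  [99,113): 14 bp
  [113,122): 9 bp
  [122,126): 4 bp
  [126,132): 6 bp
  [132,145): 13 bp
  [145,159): 14 bp
  [159,166): 7 bp
  [166,177): 11 bp
  [177,187): 10 bp
  [187,190): 3 bp
  [190,210): 20 bp
  [210,230): 20 bp
  [230,234): 4 bp
  [234,247): 13 bp
  [247,252): 5 bp
  [252,256): 4 bp

[1,3,4,4,4,4,5,6,7,7,8,8,8,9,9,9,10,10,10,11,13,13,14,14,20,20,25]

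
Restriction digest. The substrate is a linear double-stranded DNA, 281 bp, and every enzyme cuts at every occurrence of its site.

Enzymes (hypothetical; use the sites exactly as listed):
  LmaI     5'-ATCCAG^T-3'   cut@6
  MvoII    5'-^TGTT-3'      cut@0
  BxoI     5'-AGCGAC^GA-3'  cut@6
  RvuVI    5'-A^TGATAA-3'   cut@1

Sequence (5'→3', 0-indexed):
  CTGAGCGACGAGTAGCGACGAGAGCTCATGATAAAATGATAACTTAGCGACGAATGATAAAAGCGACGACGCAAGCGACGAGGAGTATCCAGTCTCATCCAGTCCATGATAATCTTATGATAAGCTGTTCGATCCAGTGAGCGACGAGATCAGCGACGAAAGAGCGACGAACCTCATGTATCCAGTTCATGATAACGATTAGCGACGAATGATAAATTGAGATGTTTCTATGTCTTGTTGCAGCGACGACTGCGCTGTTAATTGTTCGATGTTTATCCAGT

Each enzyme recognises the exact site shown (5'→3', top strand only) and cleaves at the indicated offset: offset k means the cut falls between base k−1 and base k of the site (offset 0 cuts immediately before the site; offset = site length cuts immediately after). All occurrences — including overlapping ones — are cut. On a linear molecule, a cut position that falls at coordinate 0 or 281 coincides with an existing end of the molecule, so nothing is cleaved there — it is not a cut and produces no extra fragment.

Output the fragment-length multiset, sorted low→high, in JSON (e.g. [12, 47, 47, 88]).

[1,3,3,4,4,7,7,8,8,8,8,9,9,10,10,11,11,11,12,12,12,12,13,13,13,13,15,17,17]

Scan for sites:
  LmaI ATCCAGT/6: at [86, 96, 131, 179, 274] ⇒ [92, 102, 137, 185, 280]
  MvoII TGTT/0: at [125, 222, 235, 255, 262, 269] ⇒ [125, 222, 235, 255, 262, 269]
  BxoI AGCGACGA/6: at [3, 13, 45, 61, 73, 139, 151, 162, 200, 241] ⇒ [9, 19, 51, 67, 79, 145, 157, 168, 206, 247]
  RvuVI ATGATAA/1: at [27, 35, 53, 105, 116, 188, 208] ⇒ [28, 36, 54, 106, 117, 189, 209]

Pooled cuts: [9, 19, 28, 36, 51, 54, 67, 79, 92, 102, 106, 117, 125, 137, 145, 157, 168, 185, 189, 206, 209, 222, 235, 247, 255, 262, 269, 280]

Fragments:
  [0,9): 9 bp
  [9,19): 10 bp
  [19,28): 9 bp
  [28,36): 8 bp
  [36,51): 15 bp
  [51,54): 3 bp
  [54,67): 13 bp
  [67,79): 12 bp
  [79,92): 13 bp
  [92,102): 10 bp
  [102,106): 4 bp
  [106,117): 11 bp
  [117,125): 8 bp
  [125,137): 12 bp
  [137,145): 8 bp
  [145,157): 12 bp
  [157,168): 11 bp
  [168,185): 17 bp
  [185,189): 4 bp
  [189,206): 17 bp
  [206,209): 3 bp
  [209,222): 13 bp
  [222,235): 13 bp
  [235,247): 12 bp
  [247,255): 8 bp
  [255,262): 7 bp
  [262,269): 7 bp
  [269,280): 11 bp
  [280,281): 1 bp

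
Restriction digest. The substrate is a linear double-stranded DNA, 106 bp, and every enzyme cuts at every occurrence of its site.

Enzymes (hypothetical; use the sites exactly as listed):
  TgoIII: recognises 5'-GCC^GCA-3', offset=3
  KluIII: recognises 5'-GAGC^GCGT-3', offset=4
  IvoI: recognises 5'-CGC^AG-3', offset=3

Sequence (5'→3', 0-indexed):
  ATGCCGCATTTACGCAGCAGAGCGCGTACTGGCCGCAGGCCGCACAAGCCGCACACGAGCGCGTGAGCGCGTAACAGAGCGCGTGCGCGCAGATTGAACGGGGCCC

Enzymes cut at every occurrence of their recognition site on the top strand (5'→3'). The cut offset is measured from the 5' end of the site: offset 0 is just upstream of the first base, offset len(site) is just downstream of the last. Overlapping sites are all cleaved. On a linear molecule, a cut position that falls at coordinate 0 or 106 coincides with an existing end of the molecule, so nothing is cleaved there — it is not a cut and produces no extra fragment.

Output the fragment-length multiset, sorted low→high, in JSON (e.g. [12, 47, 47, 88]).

[2,5,5,8,8,9,10,10,10,11,12,16]

Scan for sites:
  TgoIII GCCGCA/3: at [2, 31, 38, 47] ⇒ [5, 34, 41, 50]
  KluIII GAGCGCGT/4: at [19, 56, 64, 76] ⇒ [23, 60, 68, 80]
  IvoI CGCAG/3: at [12, 33, 87] ⇒ [15, 36, 90]

Pooled cuts: [5, 15, 23, 34, 36, 41, 50, 60, 68, 80, 90]

Fragments:
  [0,5): 5 bp
  [5,15): 10 bp
  [15,23): 8 bp
  [23,34): 11 bp
  [34,36): 2 bp
  [36,41): 5 bp
  [41,50): 9 bp
  [50,60): 10 bp
  [60,68): 8 bp
  [68,80): 12 bp
  [80,90): 10 bp
  [90,106): 16 bp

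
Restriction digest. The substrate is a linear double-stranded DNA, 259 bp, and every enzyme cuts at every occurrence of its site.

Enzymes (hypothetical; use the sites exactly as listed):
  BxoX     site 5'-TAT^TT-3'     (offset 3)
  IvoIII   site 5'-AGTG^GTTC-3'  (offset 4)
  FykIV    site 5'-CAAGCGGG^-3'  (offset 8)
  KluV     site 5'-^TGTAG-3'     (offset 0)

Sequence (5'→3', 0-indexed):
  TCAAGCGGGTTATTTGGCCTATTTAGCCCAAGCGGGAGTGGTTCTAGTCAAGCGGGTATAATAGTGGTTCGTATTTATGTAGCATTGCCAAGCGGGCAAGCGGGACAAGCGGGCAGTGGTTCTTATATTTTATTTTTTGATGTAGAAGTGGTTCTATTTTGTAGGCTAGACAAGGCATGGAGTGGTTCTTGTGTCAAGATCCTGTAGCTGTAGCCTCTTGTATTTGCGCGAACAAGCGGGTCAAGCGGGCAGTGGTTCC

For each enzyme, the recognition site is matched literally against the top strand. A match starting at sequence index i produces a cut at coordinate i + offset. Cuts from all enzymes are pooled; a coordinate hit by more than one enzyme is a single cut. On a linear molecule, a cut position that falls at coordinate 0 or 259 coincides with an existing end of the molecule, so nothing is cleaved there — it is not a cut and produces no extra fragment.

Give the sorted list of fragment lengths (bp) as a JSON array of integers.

Per-enzyme occurrences:
  BxoX (TATTT, off=3): starts [10, 19, 71, 125, 130, 154, 220] → cuts [13, 22, 74, 128, 133, 157, 223]
  IvoIII (AGTGGTTC, off=4): starts [36, 62, 114, 146, 180, 250] → cuts [40, 66, 118, 150, 184, 254]
  FykIV (CAAGCGGG, off=8): starts [1, 28, 48, 88, 96, 105, 232, 241] → cuts [9, 36, 56, 96, 104, 113, 240, 249]
  KluV (TGTAG, off=0): starts [77, 140, 159, 202, 208] → cuts [77, 140, 159, 202, 208]

Pooled cuts: [9, 13, 22, 36, 40, 56, 66, 74, 77, 96, 104, 113, 118, 128, 133, 140, 150, 157, 159, 184, 202, 208, 223, 240, 249, 254]

Fragment lengths:
  [0,9): 9 bp
  [9,13): 4 bp
  [13,22): 9 bp
  [22,36): 14 bp
  [36,40): 4 bp
  [40,56): 16 bp
  [56,66): 10 bp
  [66,74): 8 bp
  [74,77): 3 bp
  [77,96): 19 bp
  [96,104): 8 bp
  [104,113): 9 bp
  [113,118): 5 bp
  [118,128): 10 bp
  [128,133): 5 bp
  [133,140): 7 bp
  [140,150): 10 bp
  [150,157): 7 bp
  [157,159): 2 bp
  [159,184): 25 bp
  [184,202): 18 bp
  [202,208): 6 bp
  [208,223): 15 bp
  [223,240): 17 bp
  [240,249): 9 bp
  [249,254): 5 bp
  [254,259): 5 bp

[2,3,4,4,5,5,5,5,6,7,7,8,8,9,9,9,9,10,10,10,14,15,16,17,18,19,25]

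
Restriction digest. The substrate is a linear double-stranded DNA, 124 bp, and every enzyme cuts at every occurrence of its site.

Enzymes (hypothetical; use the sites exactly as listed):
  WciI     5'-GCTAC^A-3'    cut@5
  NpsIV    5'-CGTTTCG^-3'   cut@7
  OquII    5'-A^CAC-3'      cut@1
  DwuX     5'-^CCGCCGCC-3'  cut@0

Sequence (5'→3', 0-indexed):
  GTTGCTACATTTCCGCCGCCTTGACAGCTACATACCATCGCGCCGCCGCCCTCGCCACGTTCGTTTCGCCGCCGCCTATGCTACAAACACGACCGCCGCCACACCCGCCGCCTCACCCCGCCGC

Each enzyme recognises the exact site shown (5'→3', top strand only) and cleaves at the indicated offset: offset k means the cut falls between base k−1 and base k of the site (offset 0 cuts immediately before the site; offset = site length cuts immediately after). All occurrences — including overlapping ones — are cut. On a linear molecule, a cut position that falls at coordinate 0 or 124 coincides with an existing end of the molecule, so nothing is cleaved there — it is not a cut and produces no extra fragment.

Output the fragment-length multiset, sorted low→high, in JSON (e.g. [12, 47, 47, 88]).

[3,3,4,5,8,9,11,16,19,20,26]

Scan for sites:
  WciI GCTACA/5: at [3, 26, 79] ⇒ [8, 31, 84]
  NpsIV CGTTTCG/7: at [61] ⇒ [68]
  OquII ACAC/1: at [86, 100] ⇒ [87, 101]
  DwuX CCGCCGCC/0: at [12, 42, 68, 92, 104] ⇒ [12, 42, 68, 92, 104]

Pooled cuts: [8, 12, 31, 42, 68, 84, 87, 92, 101, 104]

Fragments:
  [0,8): 8 bp
  [8,12): 4 bp
  [12,31): 19 bp
  [31,42): 11 bp
  [42,68): 26 bp
  [68,84): 16 bp
  [84,87): 3 bp
  [87,92): 5 bp
  [92,101): 9 bp
  [101,104): 3 bp
  [104,124): 20 bp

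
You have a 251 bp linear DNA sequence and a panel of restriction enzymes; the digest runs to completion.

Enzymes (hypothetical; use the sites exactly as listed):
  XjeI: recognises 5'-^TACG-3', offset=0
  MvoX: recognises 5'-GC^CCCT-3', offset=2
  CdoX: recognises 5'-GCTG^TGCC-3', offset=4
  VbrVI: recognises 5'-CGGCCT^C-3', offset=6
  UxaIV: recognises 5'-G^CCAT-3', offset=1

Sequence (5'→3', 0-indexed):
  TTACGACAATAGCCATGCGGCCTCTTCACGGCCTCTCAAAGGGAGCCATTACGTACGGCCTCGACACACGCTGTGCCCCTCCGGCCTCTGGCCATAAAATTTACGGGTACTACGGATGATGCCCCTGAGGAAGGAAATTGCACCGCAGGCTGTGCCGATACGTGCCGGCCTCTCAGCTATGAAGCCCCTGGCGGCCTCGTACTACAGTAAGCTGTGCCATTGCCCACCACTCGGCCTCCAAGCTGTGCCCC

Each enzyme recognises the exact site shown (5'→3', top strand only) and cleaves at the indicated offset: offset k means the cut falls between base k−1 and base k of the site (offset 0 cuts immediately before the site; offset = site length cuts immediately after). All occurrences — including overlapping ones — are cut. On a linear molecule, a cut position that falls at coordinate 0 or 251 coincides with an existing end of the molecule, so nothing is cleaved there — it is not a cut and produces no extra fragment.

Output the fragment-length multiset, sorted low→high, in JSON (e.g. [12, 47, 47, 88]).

[1,2,3,4,4,4,6,6,8,8,9,10,11,11,11,11,11,12,12,12,13,14,17,21,30]

Site scan:
  XjeI (TACG, off=0): starts [1, 49, 53, 101, 110, 158] → cuts [1, 49, 53, 101, 110, 158]
  MvoX (GCCCCT, off=2): starts [74, 120, 183] → cuts [76, 122, 185]
  CdoX (GCTGTGCC, off=4): starts [69, 148, 210, 241] → cuts [73, 152, 214, 245]
  VbrVI (CGGCCTC, off=6): starts [17, 28, 55, 81, 165, 191, 231] → cuts [23, 34, 61, 87, 171, 197, 237]
  UxaIV (GCCAT, off=1): starts [11, 44, 90, 215] → cuts [12, 45, 91, 216]

All cut coordinates (distinct, sorted): [1, 12, 23, 34, 45, 49, 53, 61, 73, 76, 87, 91, 101, 110, 122, 152, 158, 171, 185, 197, 214, 216, 237, 245]

Fragments:
  [0,1): 1 bp
  [1,12): 11 bp
  [12,23): 11 bp
  [23,34): 11 bp
  [34,45): 11 bp
  [45,49): 4 bp
  [49,53): 4 bp
  [53,61): 8 bp
  [61,73): 12 bp
  [73,76): 3 bp
  [76,87): 11 bp
  [87,91): 4 bp
  [91,101): 10 bp
  [101,110): 9 bp
  [110,122): 12 bp
  [122,152): 30 bp
  [152,158): 6 bp
  [158,171): 13 bp
  [171,185): 14 bp
  [185,197): 12 bp
  [197,214): 17 bp
  [214,216): 2 bp
  [216,237): 21 bp
  [237,245): 8 bp
  [245,251): 6 bp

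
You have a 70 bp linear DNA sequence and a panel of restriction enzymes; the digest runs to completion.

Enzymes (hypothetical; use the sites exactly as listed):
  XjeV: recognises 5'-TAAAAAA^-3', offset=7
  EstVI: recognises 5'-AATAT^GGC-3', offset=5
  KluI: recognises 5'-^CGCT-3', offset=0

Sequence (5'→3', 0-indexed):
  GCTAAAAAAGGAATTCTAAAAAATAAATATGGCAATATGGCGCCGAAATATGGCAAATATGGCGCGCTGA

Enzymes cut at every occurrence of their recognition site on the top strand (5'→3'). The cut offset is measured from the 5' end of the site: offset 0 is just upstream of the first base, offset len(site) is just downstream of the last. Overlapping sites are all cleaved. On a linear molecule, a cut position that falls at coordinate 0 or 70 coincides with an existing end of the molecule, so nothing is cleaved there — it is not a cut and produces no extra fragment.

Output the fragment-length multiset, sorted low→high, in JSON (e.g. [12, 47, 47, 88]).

[4,6,7,8,9,9,13,14]

Scan for sites:
  XjeV TAAAAAA/7: at [2, 16] ⇒ [9, 23]
  EstVI AATATGGC/5: at [25, 33, 46, 55] ⇒ [30, 38, 51, 60]
  KluI CGCT/0: at [64] ⇒ [64]

All cut coordinates (distinct, sorted): [9, 23, 30, 38, 51, 60, 64]

Fragments:
  [0,9): 9 bp
  [9,23): 14 bp
  [23,30): 7 bp
  [30,38): 8 bp
  [38,51): 13 bp
  [51,60): 9 bp
  [60,64): 4 bp
  [64,70): 6 bp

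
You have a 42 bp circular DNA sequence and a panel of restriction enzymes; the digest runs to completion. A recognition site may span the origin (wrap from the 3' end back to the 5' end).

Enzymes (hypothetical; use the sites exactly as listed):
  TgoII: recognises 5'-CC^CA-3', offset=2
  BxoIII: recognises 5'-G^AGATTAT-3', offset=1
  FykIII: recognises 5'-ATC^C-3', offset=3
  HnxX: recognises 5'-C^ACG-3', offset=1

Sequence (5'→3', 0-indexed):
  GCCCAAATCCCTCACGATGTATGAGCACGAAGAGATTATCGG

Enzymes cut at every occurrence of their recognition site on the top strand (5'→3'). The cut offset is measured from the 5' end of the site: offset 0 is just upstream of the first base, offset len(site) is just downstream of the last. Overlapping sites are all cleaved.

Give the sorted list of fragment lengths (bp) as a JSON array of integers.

Scan for sites:
  TgoII (CCCA, off=2): starts [1] → cuts [3]
  BxoIII (GAGATTAT, off=1): starts [31] → cuts [32]
  FykIII (ATCC, off=3): starts [6] → cuts [9]
  HnxX (CACG, off=1): starts [12, 25] → cuts [13, 26]

Pooled cuts: [3, 9, 13, 26, 32]

Fragment lengths:
  3→9: 6 bp
  9→13: 4 bp
  13→26: 13 bp
  26→32: 6 bp
  32→3 (wrap): 42-32+3 = 13 bp

[4,6,6,13,13]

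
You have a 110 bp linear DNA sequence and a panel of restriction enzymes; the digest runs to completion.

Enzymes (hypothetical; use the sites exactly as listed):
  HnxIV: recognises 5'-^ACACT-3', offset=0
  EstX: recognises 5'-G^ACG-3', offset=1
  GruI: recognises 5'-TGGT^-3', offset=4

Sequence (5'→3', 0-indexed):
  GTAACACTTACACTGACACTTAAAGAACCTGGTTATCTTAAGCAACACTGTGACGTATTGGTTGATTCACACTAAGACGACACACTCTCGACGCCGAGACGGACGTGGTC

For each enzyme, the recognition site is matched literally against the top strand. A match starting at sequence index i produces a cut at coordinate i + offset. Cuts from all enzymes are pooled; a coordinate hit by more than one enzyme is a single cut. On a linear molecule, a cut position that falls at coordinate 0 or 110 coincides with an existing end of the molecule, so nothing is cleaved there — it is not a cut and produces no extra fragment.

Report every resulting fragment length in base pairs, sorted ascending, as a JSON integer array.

Site scan:
  HnxIV (ACACT, off=0): starts [3, 9, 15, 44, 68, 81] → cuts [3, 9, 15, 44, 68, 81]
  EstX (GACG, off=1): starts [51, 75, 89, 97, 101] → cuts [52, 76, 90, 98, 102]
  GruI (TGGT, off=4): starts [29, 58, 105] → cuts [33, 62, 109]

All cut coordinates (distinct, sorted): [3, 9, 15, 33, 44, 52, 62, 68, 76, 81, 90, 98, 102, 109]

Fragment lengths:
  [0,3): 3 bp
  [3,9): 6 bp
  [9,15): 6 bp
  [15,33): 18 bp
  [33,44): 11 bp
  [44,52): 8 bp
  [52,62): 10 bp
  [62,68): 6 bp
  [68,76): 8 bp
  [76,81): 5 bp
  [81,90): 9 bp
  [90,98): 8 bp
  [98,102): 4 bp
  [102,109): 7 bp
  [109,110): 1 bp

[1,3,4,5,6,6,6,7,8,8,8,9,10,11,18]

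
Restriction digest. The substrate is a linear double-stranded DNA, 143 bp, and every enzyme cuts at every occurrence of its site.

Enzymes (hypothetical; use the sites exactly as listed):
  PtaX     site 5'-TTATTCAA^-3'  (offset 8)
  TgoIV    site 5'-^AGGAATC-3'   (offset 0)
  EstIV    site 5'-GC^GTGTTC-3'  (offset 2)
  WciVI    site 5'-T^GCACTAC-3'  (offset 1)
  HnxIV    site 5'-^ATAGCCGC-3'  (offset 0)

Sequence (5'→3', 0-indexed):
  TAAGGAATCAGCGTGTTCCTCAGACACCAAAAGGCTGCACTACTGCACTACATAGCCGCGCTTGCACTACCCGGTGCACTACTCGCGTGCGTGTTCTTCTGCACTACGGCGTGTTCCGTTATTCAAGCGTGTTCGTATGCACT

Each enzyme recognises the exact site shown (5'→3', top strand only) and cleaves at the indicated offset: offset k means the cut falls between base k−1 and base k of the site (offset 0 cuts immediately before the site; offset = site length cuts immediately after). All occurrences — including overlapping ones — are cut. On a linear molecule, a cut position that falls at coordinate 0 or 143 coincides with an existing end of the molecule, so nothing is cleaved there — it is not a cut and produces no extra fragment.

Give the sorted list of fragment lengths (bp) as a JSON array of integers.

Scan for sites:
  PtaX TTATTCAA/8: at [118] ⇒ [126]
  TgoIV AGGAATC/0: at [2] ⇒ [2]
  EstIV GCGTGTTC/2: at [10, 88, 108, 126] ⇒ [12, 90, 110, 128]
  WciVI TGCACTAC/1: at [35, 43, 62, 74, 99] ⇒ [36, 44, 63, 75, 100]
  HnxIV ATAGCCGC/0: at [51] ⇒ [51]

All cut coordinates (distinct, sorted): [2, 12, 36, 44, 51, 63, 75, 90, 100, 110, 126, 128]

Fragments:
  [0,2): 2 bp
  [2,12): 10 bp
  [12,36): 24 bp
  [36,44): 8 bp
  [44,51): 7 bp
  [51,63): 12 bp
  [63,75): 12 bp
  [75,90): 15 bp
  [90,100): 10 bp
  [100,110): 10 bp
  [110,126): 16 bp
  [126,128): 2 bp
  [128,143): 15 bp

[2,2,7,8,10,10,10,12,12,15,15,16,24]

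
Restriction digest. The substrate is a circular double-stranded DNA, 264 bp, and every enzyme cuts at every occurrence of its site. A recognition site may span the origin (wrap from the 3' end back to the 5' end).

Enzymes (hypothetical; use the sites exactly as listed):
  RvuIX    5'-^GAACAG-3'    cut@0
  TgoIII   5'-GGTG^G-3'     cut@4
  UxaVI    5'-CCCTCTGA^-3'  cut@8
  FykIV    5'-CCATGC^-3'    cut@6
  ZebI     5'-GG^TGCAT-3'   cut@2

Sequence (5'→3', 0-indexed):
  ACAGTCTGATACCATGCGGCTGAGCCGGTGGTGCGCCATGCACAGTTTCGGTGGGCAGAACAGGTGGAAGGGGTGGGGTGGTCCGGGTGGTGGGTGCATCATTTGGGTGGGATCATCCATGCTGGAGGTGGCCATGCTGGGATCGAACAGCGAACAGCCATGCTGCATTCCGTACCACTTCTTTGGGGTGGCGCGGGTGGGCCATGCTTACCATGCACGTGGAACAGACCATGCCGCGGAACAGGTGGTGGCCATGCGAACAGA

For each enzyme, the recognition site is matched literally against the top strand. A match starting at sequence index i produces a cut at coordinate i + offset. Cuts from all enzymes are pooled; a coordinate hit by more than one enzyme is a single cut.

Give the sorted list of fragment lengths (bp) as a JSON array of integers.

Site scan:
  RvuIX GAACAG/0: at [57, 144, 151, 221, 238, 257, 262] ⇒ [57, 144, 151, 221, 238, 257, 262]
  TgoIII GGTGG/4: at [26, 49, 62, 71, 76, 85, 88, 105, 126, 186, 195, 243, 246] ⇒ [30, 53, 66, 75, 80, 89, 92, 109, 130, 190, 199, 247, 250]
  UxaVI (CCCTCTGA, off=8): no sites
  FykIV CCATGC/6: at [11, 35, 116, 131, 157, 201, 210, 228, 251] ⇒ [17, 41, 122, 137, 163, 207, 216, 234, 257]
  ZebI GGTGCAT/2: at [92] ⇒ [94]

All cut coordinates (distinct, sorted): [17, 30, 41, 53, 57, 66, 75, 80, 89, 92, 94, 109, 122, 130, 137, 144, 151, 163, 190, 199, 207, 216, 221, 234, 238, 247, 250, 257, 262]

Fragments:
  17→30: 13 bp
  30→41: 11 bp
  41→53: 12 bp
  53→57: 4 bp
  57→66: 9 bp
  66→75: 9 bp
  75→80: 5 bp
  80→89: 9 bp
  89→92: 3 bp
  92→94: 2 bp
  94→109: 15 bp
  109→122: 13 bp
  122→130: 8 bp
  130→137: 7 bp
  137→144: 7 bp
  144→151: 7 bp
  151→163: 12 bp
  163→190: 27 bp
  190→199: 9 bp
  199→207: 8 bp
  207→216: 9 bp
  216→221: 5 bp
  221→234: 13 bp
  234→238: 4 bp
  238→247: 9 bp
  247→250: 3 bp
  250→257: 7 bp
  257→262: 5 bp
  262→17 (wrap): 264-262+17 = 19 bp

[2,3,3,4,4,5,5,5,7,7,7,7,8,8,9,9,9,9,9,9,11,12,12,13,13,13,15,19,27]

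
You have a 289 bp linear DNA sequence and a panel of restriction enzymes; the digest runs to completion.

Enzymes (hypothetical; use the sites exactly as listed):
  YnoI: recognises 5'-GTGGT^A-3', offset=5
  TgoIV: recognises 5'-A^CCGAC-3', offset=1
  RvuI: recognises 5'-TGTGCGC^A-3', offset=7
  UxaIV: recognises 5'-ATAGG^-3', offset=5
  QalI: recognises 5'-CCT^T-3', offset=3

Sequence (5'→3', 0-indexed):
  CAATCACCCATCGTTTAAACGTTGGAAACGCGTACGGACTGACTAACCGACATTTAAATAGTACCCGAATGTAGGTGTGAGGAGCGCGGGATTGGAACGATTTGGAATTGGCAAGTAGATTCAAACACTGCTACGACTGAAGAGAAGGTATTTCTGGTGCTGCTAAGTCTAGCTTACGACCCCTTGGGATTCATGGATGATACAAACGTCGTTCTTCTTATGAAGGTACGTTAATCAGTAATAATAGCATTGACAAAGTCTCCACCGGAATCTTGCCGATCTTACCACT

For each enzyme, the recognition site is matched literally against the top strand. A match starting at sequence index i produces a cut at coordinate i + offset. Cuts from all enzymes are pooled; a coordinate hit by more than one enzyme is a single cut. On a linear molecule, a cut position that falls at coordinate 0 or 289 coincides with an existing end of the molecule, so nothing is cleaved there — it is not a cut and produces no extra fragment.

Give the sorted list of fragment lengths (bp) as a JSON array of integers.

Scan for sites:
  YnoI (GTGGTA, off=5): no sites
  TgoIV (ACCGAC, off=1): starts [45] → cuts [46]
  RvuI (TGTGCGCA, off=7): no sites
  UxaIV (ATAGG, off=5): no sites
  QalI (CCTT, off=3): starts [181] → cuts [184]

Pooled cuts: [46, 184]

Fragments:
  [0,46): 46 bp
  [46,184): 138 bp
  [184,289): 105 bp

[46,105,138]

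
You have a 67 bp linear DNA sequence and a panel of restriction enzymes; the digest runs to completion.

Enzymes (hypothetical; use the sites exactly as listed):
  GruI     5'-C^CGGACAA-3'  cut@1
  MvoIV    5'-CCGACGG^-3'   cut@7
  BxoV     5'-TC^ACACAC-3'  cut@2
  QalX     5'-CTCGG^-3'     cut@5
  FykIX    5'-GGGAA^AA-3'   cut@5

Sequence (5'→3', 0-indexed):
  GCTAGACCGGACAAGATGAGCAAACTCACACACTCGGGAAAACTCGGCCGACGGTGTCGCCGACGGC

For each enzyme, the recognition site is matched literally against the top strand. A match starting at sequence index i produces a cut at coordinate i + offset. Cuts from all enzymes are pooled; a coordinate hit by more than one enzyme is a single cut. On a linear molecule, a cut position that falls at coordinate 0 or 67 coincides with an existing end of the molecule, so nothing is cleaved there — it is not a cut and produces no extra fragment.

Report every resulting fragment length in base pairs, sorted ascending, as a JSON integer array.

Per-enzyme occurrences:
  GruI (CCGGACAA, off=1): starts [6] → cuts [7]
  MvoIV (CCGACGG, off=7): starts [47, 59] → cuts [54, 66]
  BxoV (TCACACAC, off=2): starts [25] → cuts [27]
  QalX (CTCGG, off=5): starts [32, 42] → cuts [37, 47]
  FykIX (GGGAAAA, off=5): starts [35] → cuts [40]

Pooled cuts: [7, 27, 37, 40, 47, 54, 66]

Fragment lengths:
  [0,7): 7 bp
  [7,27): 20 bp
  [27,37): 10 bp
  [37,40): 3 bp
  [40,47): 7 bp
  [47,54): 7 bp
  [54,66): 12 bp
  [66,67): 1 bp

[1,3,7,7,7,10,12,20]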